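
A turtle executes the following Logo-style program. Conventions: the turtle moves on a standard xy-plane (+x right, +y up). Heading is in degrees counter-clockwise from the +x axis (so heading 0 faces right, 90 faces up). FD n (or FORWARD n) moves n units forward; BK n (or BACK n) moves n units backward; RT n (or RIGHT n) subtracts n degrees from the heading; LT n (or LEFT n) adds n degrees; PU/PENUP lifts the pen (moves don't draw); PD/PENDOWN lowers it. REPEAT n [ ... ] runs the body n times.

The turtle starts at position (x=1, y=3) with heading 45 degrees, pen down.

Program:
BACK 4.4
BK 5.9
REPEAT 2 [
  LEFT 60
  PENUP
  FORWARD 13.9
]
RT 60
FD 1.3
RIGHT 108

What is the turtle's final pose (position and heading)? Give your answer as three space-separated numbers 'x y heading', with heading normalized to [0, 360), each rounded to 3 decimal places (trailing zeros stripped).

Answer: -23.644 13.996 357

Derivation:
Executing turtle program step by step:
Start: pos=(1,3), heading=45, pen down
BK 4.4: (1,3) -> (-2.111,-0.111) [heading=45, draw]
BK 5.9: (-2.111,-0.111) -> (-6.283,-4.283) [heading=45, draw]
REPEAT 2 [
  -- iteration 1/2 --
  LT 60: heading 45 -> 105
  PU: pen up
  FD 13.9: (-6.283,-4.283) -> (-9.881,9.143) [heading=105, move]
  -- iteration 2/2 --
  LT 60: heading 105 -> 165
  PU: pen up
  FD 13.9: (-9.881,9.143) -> (-23.307,12.741) [heading=165, move]
]
RT 60: heading 165 -> 105
FD 1.3: (-23.307,12.741) -> (-23.644,13.996) [heading=105, move]
RT 108: heading 105 -> 357
Final: pos=(-23.644,13.996), heading=357, 2 segment(s) drawn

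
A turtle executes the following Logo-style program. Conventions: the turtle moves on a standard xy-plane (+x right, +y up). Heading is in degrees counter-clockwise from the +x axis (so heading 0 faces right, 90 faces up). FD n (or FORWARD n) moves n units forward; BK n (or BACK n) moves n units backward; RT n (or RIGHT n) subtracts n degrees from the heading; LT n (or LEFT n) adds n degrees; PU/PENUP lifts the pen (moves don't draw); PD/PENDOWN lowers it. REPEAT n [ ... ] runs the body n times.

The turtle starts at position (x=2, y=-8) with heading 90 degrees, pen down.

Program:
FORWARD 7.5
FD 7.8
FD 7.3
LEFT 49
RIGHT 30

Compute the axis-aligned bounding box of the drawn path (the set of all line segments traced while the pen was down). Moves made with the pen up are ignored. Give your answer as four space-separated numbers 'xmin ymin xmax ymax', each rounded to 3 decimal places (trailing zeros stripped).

Executing turtle program step by step:
Start: pos=(2,-8), heading=90, pen down
FD 7.5: (2,-8) -> (2,-0.5) [heading=90, draw]
FD 7.8: (2,-0.5) -> (2,7.3) [heading=90, draw]
FD 7.3: (2,7.3) -> (2,14.6) [heading=90, draw]
LT 49: heading 90 -> 139
RT 30: heading 139 -> 109
Final: pos=(2,14.6), heading=109, 3 segment(s) drawn

Segment endpoints: x in {2, 2, 2, 2}, y in {-8, -0.5, 7.3, 14.6}
xmin=2, ymin=-8, xmax=2, ymax=14.6

Answer: 2 -8 2 14.6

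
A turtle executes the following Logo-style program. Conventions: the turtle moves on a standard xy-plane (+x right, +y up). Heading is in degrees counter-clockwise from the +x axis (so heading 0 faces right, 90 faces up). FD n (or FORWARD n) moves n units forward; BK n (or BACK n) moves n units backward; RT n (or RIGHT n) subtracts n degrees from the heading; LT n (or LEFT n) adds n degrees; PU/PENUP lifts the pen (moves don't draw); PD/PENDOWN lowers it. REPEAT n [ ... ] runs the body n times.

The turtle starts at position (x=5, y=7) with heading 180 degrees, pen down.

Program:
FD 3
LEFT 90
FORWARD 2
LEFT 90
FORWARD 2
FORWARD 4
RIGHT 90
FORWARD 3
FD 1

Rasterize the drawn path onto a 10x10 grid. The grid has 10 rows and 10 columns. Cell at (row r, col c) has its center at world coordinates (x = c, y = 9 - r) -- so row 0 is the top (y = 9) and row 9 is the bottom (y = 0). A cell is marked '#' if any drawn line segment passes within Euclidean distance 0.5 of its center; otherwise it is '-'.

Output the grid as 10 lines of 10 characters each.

Answer: ----------
----------
--####----
--#-------
--#######-
--------#-
--------#-
--------#-
--------#-
----------

Derivation:
Segment 0: (5,7) -> (2,7)
Segment 1: (2,7) -> (2,5)
Segment 2: (2,5) -> (4,5)
Segment 3: (4,5) -> (8,5)
Segment 4: (8,5) -> (8,2)
Segment 5: (8,2) -> (8,1)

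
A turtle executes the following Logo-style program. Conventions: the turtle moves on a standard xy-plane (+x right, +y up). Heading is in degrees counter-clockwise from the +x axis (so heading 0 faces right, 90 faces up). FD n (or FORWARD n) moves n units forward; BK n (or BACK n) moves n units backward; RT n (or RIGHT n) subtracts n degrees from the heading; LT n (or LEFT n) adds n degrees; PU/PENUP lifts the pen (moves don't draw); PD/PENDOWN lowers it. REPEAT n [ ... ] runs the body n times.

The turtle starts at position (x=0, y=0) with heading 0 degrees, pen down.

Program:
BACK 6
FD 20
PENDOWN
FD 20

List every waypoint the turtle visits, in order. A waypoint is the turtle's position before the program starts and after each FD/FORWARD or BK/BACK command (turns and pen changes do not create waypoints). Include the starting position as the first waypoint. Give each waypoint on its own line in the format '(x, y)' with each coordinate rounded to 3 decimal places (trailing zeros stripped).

Answer: (0, 0)
(-6, 0)
(14, 0)
(34, 0)

Derivation:
Executing turtle program step by step:
Start: pos=(0,0), heading=0, pen down
BK 6: (0,0) -> (-6,0) [heading=0, draw]
FD 20: (-6,0) -> (14,0) [heading=0, draw]
PD: pen down
FD 20: (14,0) -> (34,0) [heading=0, draw]
Final: pos=(34,0), heading=0, 3 segment(s) drawn
Waypoints (4 total):
(0, 0)
(-6, 0)
(14, 0)
(34, 0)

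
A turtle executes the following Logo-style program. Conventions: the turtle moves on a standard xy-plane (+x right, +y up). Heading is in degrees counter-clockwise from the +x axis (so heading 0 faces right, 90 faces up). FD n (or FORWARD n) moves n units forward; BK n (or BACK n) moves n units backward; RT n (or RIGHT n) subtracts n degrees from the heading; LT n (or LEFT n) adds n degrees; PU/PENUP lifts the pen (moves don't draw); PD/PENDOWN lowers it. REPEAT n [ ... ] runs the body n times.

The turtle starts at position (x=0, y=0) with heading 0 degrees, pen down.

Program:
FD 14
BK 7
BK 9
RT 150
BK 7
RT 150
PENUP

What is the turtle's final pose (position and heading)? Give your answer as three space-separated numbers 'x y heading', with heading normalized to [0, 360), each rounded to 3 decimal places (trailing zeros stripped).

Answer: 4.062 3.5 60

Derivation:
Executing turtle program step by step:
Start: pos=(0,0), heading=0, pen down
FD 14: (0,0) -> (14,0) [heading=0, draw]
BK 7: (14,0) -> (7,0) [heading=0, draw]
BK 9: (7,0) -> (-2,0) [heading=0, draw]
RT 150: heading 0 -> 210
BK 7: (-2,0) -> (4.062,3.5) [heading=210, draw]
RT 150: heading 210 -> 60
PU: pen up
Final: pos=(4.062,3.5), heading=60, 4 segment(s) drawn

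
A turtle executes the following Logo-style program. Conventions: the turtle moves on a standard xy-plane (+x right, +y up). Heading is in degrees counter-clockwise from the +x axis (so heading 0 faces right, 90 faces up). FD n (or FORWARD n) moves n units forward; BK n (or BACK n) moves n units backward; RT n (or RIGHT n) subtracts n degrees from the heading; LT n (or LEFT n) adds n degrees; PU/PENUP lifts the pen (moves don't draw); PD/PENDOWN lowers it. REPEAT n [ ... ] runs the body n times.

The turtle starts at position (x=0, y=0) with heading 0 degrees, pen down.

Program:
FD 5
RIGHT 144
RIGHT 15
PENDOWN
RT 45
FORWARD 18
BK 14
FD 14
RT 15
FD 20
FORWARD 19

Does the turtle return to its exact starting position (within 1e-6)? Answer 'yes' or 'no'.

Answer: no

Derivation:
Executing turtle program step by step:
Start: pos=(0,0), heading=0, pen down
FD 5: (0,0) -> (5,0) [heading=0, draw]
RT 144: heading 0 -> 216
RT 15: heading 216 -> 201
PD: pen down
RT 45: heading 201 -> 156
FD 18: (5,0) -> (-11.444,7.321) [heading=156, draw]
BK 14: (-11.444,7.321) -> (1.346,1.627) [heading=156, draw]
FD 14: (1.346,1.627) -> (-11.444,7.321) [heading=156, draw]
RT 15: heading 156 -> 141
FD 20: (-11.444,7.321) -> (-26.987,19.908) [heading=141, draw]
FD 19: (-26.987,19.908) -> (-41.753,31.865) [heading=141, draw]
Final: pos=(-41.753,31.865), heading=141, 6 segment(s) drawn

Start position: (0, 0)
Final position: (-41.753, 31.865)
Distance = 52.523; >= 1e-6 -> NOT closed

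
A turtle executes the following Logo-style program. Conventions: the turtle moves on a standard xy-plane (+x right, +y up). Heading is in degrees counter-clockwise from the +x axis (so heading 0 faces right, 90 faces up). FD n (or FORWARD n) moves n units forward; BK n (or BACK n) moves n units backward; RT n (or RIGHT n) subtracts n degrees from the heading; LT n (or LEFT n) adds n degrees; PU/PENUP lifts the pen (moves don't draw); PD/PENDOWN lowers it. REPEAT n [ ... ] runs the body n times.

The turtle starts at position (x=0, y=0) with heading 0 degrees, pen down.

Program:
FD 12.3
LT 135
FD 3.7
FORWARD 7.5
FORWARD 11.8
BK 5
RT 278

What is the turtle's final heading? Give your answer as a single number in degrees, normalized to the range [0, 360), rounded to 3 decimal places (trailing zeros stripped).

Answer: 217

Derivation:
Executing turtle program step by step:
Start: pos=(0,0), heading=0, pen down
FD 12.3: (0,0) -> (12.3,0) [heading=0, draw]
LT 135: heading 0 -> 135
FD 3.7: (12.3,0) -> (9.684,2.616) [heading=135, draw]
FD 7.5: (9.684,2.616) -> (4.38,7.92) [heading=135, draw]
FD 11.8: (4.38,7.92) -> (-3.963,16.263) [heading=135, draw]
BK 5: (-3.963,16.263) -> (-0.428,12.728) [heading=135, draw]
RT 278: heading 135 -> 217
Final: pos=(-0.428,12.728), heading=217, 5 segment(s) drawn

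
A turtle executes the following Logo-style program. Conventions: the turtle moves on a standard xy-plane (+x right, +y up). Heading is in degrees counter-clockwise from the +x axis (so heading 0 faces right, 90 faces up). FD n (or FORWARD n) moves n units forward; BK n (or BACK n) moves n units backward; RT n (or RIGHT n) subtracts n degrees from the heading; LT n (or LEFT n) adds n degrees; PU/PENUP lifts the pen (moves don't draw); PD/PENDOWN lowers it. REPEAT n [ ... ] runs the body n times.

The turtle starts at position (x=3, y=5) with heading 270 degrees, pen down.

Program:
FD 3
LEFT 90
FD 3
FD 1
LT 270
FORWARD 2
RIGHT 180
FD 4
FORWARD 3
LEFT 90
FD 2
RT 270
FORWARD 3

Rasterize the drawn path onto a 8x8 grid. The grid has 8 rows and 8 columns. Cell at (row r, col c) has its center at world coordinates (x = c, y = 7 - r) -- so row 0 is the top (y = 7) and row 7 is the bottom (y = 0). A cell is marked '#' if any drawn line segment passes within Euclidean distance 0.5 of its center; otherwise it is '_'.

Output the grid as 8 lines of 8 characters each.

Segment 0: (3,5) -> (3,2)
Segment 1: (3,2) -> (6,2)
Segment 2: (6,2) -> (7,2)
Segment 3: (7,2) -> (7,-0)
Segment 4: (7,-0) -> (7,4)
Segment 5: (7,4) -> (7,7)
Segment 6: (7,7) -> (5,7)
Segment 7: (5,7) -> (5,4)

Answer: _____###
_____#_#
___#_#_#
___#_#_#
___#___#
___#####
_______#
_______#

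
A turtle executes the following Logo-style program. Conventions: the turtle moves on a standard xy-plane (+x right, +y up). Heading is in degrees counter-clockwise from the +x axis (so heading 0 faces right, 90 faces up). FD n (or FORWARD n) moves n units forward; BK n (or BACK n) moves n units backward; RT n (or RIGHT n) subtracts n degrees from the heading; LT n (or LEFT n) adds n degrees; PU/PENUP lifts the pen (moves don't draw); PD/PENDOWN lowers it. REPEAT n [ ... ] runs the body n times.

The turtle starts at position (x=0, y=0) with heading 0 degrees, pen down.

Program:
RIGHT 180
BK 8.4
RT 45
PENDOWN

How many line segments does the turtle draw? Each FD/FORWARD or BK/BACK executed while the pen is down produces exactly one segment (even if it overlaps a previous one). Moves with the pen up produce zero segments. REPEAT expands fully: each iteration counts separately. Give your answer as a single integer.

Answer: 1

Derivation:
Executing turtle program step by step:
Start: pos=(0,0), heading=0, pen down
RT 180: heading 0 -> 180
BK 8.4: (0,0) -> (8.4,0) [heading=180, draw]
RT 45: heading 180 -> 135
PD: pen down
Final: pos=(8.4,0), heading=135, 1 segment(s) drawn
Segments drawn: 1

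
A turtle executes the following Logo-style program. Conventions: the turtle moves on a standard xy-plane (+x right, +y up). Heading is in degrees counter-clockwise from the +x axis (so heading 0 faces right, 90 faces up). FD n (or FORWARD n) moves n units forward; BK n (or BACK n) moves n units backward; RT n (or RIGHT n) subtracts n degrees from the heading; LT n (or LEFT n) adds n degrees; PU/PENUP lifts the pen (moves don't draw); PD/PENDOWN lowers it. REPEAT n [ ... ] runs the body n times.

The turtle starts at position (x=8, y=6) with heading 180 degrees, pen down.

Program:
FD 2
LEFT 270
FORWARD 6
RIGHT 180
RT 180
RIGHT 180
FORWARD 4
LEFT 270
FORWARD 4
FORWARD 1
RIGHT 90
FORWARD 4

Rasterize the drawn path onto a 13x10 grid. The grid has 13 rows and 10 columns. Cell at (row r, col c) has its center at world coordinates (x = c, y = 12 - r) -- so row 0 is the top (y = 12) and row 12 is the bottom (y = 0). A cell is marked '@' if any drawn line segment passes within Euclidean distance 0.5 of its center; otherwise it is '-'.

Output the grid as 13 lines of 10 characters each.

Segment 0: (8,6) -> (6,6)
Segment 1: (6,6) -> (6,12)
Segment 2: (6,12) -> (6,8)
Segment 3: (6,8) -> (2,8)
Segment 4: (2,8) -> (1,8)
Segment 5: (1,8) -> (1,12)

Answer: -@----@---
-@----@---
-@----@---
-@----@---
-@@@@@@---
------@---
------@@@-
----------
----------
----------
----------
----------
----------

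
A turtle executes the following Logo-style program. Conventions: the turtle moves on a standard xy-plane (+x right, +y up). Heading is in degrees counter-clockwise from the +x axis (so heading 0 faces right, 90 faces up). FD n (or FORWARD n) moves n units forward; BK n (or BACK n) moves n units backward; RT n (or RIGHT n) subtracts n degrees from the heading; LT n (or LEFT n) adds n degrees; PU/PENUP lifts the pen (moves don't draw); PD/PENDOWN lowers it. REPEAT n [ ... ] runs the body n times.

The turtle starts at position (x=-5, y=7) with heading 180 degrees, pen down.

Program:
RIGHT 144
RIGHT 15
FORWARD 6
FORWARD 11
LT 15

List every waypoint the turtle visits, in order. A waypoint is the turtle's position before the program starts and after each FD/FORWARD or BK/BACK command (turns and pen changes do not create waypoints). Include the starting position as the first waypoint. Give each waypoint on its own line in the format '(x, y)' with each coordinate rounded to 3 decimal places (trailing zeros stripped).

Answer: (-5, 7)
(0.601, 9.15)
(10.871, 13.092)

Derivation:
Executing turtle program step by step:
Start: pos=(-5,7), heading=180, pen down
RT 144: heading 180 -> 36
RT 15: heading 36 -> 21
FD 6: (-5,7) -> (0.601,9.15) [heading=21, draw]
FD 11: (0.601,9.15) -> (10.871,13.092) [heading=21, draw]
LT 15: heading 21 -> 36
Final: pos=(10.871,13.092), heading=36, 2 segment(s) drawn
Waypoints (3 total):
(-5, 7)
(0.601, 9.15)
(10.871, 13.092)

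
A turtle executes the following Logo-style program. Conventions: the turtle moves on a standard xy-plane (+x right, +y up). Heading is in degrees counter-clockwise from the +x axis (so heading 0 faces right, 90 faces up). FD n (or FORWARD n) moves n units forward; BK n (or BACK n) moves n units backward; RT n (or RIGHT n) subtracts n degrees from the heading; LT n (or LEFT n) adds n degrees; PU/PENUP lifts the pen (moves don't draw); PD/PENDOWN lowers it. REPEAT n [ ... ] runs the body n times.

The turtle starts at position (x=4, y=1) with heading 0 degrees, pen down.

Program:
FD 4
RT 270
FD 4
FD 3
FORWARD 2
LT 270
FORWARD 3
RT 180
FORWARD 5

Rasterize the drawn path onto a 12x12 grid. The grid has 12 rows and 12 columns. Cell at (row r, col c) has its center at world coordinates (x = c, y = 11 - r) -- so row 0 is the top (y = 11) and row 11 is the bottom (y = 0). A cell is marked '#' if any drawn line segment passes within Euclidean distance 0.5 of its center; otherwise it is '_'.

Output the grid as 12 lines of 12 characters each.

Answer: ____________
______######
________#___
________#___
________#___
________#___
________#___
________#___
________#___
________#___
____#####___
____________

Derivation:
Segment 0: (4,1) -> (8,1)
Segment 1: (8,1) -> (8,5)
Segment 2: (8,5) -> (8,8)
Segment 3: (8,8) -> (8,10)
Segment 4: (8,10) -> (11,10)
Segment 5: (11,10) -> (6,10)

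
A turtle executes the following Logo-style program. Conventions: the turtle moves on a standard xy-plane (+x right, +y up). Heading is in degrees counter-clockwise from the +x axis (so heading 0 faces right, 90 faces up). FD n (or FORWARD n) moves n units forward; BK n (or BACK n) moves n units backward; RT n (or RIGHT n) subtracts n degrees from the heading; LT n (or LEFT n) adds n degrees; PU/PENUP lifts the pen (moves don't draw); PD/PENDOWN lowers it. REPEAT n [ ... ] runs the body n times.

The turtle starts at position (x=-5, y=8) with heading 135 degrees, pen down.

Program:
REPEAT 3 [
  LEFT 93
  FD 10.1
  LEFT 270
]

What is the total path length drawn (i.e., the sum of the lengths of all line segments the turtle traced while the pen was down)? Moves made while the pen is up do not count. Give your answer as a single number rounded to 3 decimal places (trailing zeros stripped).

Answer: 30.3

Derivation:
Executing turtle program step by step:
Start: pos=(-5,8), heading=135, pen down
REPEAT 3 [
  -- iteration 1/3 --
  LT 93: heading 135 -> 228
  FD 10.1: (-5,8) -> (-11.758,0.494) [heading=228, draw]
  LT 270: heading 228 -> 138
  -- iteration 2/3 --
  LT 93: heading 138 -> 231
  FD 10.1: (-11.758,0.494) -> (-18.114,-7.355) [heading=231, draw]
  LT 270: heading 231 -> 141
  -- iteration 3/3 --
  LT 93: heading 141 -> 234
  FD 10.1: (-18.114,-7.355) -> (-24.051,-15.526) [heading=234, draw]
  LT 270: heading 234 -> 144
]
Final: pos=(-24.051,-15.526), heading=144, 3 segment(s) drawn

Segment lengths:
  seg 1: (-5,8) -> (-11.758,0.494), length = 10.1
  seg 2: (-11.758,0.494) -> (-18.114,-7.355), length = 10.1
  seg 3: (-18.114,-7.355) -> (-24.051,-15.526), length = 10.1
Total = 30.3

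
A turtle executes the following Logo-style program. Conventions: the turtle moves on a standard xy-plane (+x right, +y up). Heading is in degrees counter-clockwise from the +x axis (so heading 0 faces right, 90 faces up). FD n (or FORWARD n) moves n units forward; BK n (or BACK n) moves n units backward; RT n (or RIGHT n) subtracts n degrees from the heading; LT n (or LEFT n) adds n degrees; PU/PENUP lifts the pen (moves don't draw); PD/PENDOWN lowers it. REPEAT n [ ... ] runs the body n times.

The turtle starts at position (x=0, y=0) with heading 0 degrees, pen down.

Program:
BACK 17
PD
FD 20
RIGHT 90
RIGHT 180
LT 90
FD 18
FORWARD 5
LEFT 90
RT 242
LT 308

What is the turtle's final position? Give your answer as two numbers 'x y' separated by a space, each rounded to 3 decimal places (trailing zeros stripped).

Answer: -20 0

Derivation:
Executing turtle program step by step:
Start: pos=(0,0), heading=0, pen down
BK 17: (0,0) -> (-17,0) [heading=0, draw]
PD: pen down
FD 20: (-17,0) -> (3,0) [heading=0, draw]
RT 90: heading 0 -> 270
RT 180: heading 270 -> 90
LT 90: heading 90 -> 180
FD 18: (3,0) -> (-15,0) [heading=180, draw]
FD 5: (-15,0) -> (-20,0) [heading=180, draw]
LT 90: heading 180 -> 270
RT 242: heading 270 -> 28
LT 308: heading 28 -> 336
Final: pos=(-20,0), heading=336, 4 segment(s) drawn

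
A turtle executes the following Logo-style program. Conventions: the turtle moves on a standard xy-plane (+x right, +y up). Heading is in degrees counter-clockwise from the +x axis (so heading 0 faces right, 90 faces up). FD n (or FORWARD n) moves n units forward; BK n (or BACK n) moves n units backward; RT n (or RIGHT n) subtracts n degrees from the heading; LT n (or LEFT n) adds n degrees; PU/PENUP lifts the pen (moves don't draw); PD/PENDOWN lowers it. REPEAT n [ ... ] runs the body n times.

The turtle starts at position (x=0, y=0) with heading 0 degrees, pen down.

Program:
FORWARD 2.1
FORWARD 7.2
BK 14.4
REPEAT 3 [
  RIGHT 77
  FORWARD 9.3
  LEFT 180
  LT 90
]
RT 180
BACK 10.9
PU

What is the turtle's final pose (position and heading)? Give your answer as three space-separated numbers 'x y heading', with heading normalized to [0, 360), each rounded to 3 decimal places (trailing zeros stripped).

Answer: -9.703 -14.79 39

Derivation:
Executing turtle program step by step:
Start: pos=(0,0), heading=0, pen down
FD 2.1: (0,0) -> (2.1,0) [heading=0, draw]
FD 7.2: (2.1,0) -> (9.3,0) [heading=0, draw]
BK 14.4: (9.3,0) -> (-5.1,0) [heading=0, draw]
REPEAT 3 [
  -- iteration 1/3 --
  RT 77: heading 0 -> 283
  FD 9.3: (-5.1,0) -> (-3.008,-9.062) [heading=283, draw]
  LT 180: heading 283 -> 103
  LT 90: heading 103 -> 193
  -- iteration 2/3 --
  RT 77: heading 193 -> 116
  FD 9.3: (-3.008,-9.062) -> (-7.085,-0.703) [heading=116, draw]
  LT 180: heading 116 -> 296
  LT 90: heading 296 -> 26
  -- iteration 3/3 --
  RT 77: heading 26 -> 309
  FD 9.3: (-7.085,-0.703) -> (-1.232,-7.93) [heading=309, draw]
  LT 180: heading 309 -> 129
  LT 90: heading 129 -> 219
]
RT 180: heading 219 -> 39
BK 10.9: (-1.232,-7.93) -> (-9.703,-14.79) [heading=39, draw]
PU: pen up
Final: pos=(-9.703,-14.79), heading=39, 7 segment(s) drawn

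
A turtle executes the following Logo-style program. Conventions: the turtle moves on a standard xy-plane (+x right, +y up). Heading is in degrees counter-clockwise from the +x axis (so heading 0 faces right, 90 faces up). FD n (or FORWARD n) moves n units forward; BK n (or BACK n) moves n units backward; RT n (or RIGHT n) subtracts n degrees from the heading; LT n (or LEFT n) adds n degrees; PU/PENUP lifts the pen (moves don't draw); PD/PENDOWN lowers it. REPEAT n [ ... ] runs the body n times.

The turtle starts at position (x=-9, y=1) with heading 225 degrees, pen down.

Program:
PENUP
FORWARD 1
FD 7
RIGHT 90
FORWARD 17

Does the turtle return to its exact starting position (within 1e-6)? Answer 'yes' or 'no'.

Answer: no

Derivation:
Executing turtle program step by step:
Start: pos=(-9,1), heading=225, pen down
PU: pen up
FD 1: (-9,1) -> (-9.707,0.293) [heading=225, move]
FD 7: (-9.707,0.293) -> (-14.657,-4.657) [heading=225, move]
RT 90: heading 225 -> 135
FD 17: (-14.657,-4.657) -> (-26.678,7.364) [heading=135, move]
Final: pos=(-26.678,7.364), heading=135, 0 segment(s) drawn

Start position: (-9, 1)
Final position: (-26.678, 7.364)
Distance = 18.788; >= 1e-6 -> NOT closed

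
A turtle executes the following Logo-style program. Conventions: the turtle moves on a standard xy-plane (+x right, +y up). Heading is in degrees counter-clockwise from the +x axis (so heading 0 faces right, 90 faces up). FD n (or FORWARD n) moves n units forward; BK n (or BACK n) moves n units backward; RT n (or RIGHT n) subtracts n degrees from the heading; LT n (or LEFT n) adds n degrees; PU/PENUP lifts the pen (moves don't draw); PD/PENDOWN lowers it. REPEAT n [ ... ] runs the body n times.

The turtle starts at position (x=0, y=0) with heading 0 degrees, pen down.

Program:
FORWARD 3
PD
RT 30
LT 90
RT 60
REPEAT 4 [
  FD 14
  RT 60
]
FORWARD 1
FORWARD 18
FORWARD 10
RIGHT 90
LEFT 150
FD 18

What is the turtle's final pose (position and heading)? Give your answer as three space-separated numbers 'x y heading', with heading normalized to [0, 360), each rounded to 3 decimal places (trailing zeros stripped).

Answer: -29.5 0.866 180

Derivation:
Executing turtle program step by step:
Start: pos=(0,0), heading=0, pen down
FD 3: (0,0) -> (3,0) [heading=0, draw]
PD: pen down
RT 30: heading 0 -> 330
LT 90: heading 330 -> 60
RT 60: heading 60 -> 0
REPEAT 4 [
  -- iteration 1/4 --
  FD 14: (3,0) -> (17,0) [heading=0, draw]
  RT 60: heading 0 -> 300
  -- iteration 2/4 --
  FD 14: (17,0) -> (24,-12.124) [heading=300, draw]
  RT 60: heading 300 -> 240
  -- iteration 3/4 --
  FD 14: (24,-12.124) -> (17,-24.249) [heading=240, draw]
  RT 60: heading 240 -> 180
  -- iteration 4/4 --
  FD 14: (17,-24.249) -> (3,-24.249) [heading=180, draw]
  RT 60: heading 180 -> 120
]
FD 1: (3,-24.249) -> (2.5,-23.383) [heading=120, draw]
FD 18: (2.5,-23.383) -> (-6.5,-7.794) [heading=120, draw]
FD 10: (-6.5,-7.794) -> (-11.5,0.866) [heading=120, draw]
RT 90: heading 120 -> 30
LT 150: heading 30 -> 180
FD 18: (-11.5,0.866) -> (-29.5,0.866) [heading=180, draw]
Final: pos=(-29.5,0.866), heading=180, 9 segment(s) drawn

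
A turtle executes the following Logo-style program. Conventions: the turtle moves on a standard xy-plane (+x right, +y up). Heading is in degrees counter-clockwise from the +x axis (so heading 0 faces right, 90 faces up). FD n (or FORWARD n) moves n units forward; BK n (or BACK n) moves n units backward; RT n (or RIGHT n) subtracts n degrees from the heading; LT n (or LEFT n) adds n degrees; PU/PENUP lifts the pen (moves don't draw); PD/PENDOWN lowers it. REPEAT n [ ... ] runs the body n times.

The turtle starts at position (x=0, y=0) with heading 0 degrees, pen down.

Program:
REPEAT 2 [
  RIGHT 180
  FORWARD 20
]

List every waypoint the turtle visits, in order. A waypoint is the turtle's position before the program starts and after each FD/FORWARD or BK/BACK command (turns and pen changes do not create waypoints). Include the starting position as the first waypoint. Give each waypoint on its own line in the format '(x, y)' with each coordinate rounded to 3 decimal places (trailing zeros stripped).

Executing turtle program step by step:
Start: pos=(0,0), heading=0, pen down
REPEAT 2 [
  -- iteration 1/2 --
  RT 180: heading 0 -> 180
  FD 20: (0,0) -> (-20,0) [heading=180, draw]
  -- iteration 2/2 --
  RT 180: heading 180 -> 0
  FD 20: (-20,0) -> (0,0) [heading=0, draw]
]
Final: pos=(0,0), heading=0, 2 segment(s) drawn
Waypoints (3 total):
(0, 0)
(-20, 0)
(0, 0)

Answer: (0, 0)
(-20, 0)
(0, 0)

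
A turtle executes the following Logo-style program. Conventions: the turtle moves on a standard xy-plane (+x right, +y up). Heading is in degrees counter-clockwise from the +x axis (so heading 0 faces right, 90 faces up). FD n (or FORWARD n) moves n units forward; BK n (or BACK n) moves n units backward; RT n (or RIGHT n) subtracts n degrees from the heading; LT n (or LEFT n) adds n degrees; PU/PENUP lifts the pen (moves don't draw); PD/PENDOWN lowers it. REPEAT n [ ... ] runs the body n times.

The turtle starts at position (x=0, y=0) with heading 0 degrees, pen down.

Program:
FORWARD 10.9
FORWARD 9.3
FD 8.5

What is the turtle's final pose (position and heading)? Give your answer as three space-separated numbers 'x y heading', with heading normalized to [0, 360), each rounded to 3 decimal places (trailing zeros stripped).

Answer: 28.7 0 0

Derivation:
Executing turtle program step by step:
Start: pos=(0,0), heading=0, pen down
FD 10.9: (0,0) -> (10.9,0) [heading=0, draw]
FD 9.3: (10.9,0) -> (20.2,0) [heading=0, draw]
FD 8.5: (20.2,0) -> (28.7,0) [heading=0, draw]
Final: pos=(28.7,0), heading=0, 3 segment(s) drawn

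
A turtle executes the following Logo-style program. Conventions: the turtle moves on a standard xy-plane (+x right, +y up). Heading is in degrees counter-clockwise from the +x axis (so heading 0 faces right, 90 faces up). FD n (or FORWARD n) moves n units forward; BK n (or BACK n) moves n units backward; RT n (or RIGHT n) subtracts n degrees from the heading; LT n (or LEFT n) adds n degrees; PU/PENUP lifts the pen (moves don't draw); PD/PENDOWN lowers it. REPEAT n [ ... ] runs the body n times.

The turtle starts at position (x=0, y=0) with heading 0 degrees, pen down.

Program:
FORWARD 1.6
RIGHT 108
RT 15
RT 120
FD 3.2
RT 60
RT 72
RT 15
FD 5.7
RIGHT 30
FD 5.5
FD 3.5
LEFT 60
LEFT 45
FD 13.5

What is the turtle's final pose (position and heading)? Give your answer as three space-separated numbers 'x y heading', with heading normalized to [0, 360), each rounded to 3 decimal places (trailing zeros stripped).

Executing turtle program step by step:
Start: pos=(0,0), heading=0, pen down
FD 1.6: (0,0) -> (1.6,0) [heading=0, draw]
RT 108: heading 0 -> 252
RT 15: heading 252 -> 237
RT 120: heading 237 -> 117
FD 3.2: (1.6,0) -> (0.147,2.851) [heading=117, draw]
RT 60: heading 117 -> 57
RT 72: heading 57 -> 345
RT 15: heading 345 -> 330
FD 5.7: (0.147,2.851) -> (5.084,0.001) [heading=330, draw]
RT 30: heading 330 -> 300
FD 5.5: (5.084,0.001) -> (7.834,-4.762) [heading=300, draw]
FD 3.5: (7.834,-4.762) -> (9.584,-7.793) [heading=300, draw]
LT 60: heading 300 -> 0
LT 45: heading 0 -> 45
FD 13.5: (9.584,-7.793) -> (19.13,1.753) [heading=45, draw]
Final: pos=(19.13,1.753), heading=45, 6 segment(s) drawn

Answer: 19.13 1.753 45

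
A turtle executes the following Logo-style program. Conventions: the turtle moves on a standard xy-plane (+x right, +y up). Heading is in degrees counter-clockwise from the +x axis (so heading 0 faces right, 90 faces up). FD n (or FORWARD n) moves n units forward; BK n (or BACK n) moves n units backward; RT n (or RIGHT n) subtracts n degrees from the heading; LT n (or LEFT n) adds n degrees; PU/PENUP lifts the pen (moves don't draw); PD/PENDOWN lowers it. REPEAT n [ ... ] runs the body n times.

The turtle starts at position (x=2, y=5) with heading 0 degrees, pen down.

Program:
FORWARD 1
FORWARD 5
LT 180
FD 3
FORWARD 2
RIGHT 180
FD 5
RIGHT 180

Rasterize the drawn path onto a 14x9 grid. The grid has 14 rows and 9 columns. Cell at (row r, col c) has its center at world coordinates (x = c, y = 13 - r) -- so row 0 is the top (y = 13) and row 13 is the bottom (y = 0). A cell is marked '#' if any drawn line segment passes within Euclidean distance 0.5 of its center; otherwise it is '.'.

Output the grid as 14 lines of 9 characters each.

Segment 0: (2,5) -> (3,5)
Segment 1: (3,5) -> (8,5)
Segment 2: (8,5) -> (5,5)
Segment 3: (5,5) -> (3,5)
Segment 4: (3,5) -> (8,5)

Answer: .........
.........
.........
.........
.........
.........
.........
.........
..#######
.........
.........
.........
.........
.........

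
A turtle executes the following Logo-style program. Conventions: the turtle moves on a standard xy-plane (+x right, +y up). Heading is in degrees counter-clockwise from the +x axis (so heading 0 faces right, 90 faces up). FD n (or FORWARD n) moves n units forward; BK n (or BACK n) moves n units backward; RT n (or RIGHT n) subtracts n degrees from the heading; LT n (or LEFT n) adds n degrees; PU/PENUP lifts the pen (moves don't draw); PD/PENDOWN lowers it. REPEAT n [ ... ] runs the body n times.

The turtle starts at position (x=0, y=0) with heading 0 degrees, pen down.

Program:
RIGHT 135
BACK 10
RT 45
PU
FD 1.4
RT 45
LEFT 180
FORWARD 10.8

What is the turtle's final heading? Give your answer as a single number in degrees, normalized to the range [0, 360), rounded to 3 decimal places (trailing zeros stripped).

Answer: 315

Derivation:
Executing turtle program step by step:
Start: pos=(0,0), heading=0, pen down
RT 135: heading 0 -> 225
BK 10: (0,0) -> (7.071,7.071) [heading=225, draw]
RT 45: heading 225 -> 180
PU: pen up
FD 1.4: (7.071,7.071) -> (5.671,7.071) [heading=180, move]
RT 45: heading 180 -> 135
LT 180: heading 135 -> 315
FD 10.8: (5.671,7.071) -> (13.308,-0.566) [heading=315, move]
Final: pos=(13.308,-0.566), heading=315, 1 segment(s) drawn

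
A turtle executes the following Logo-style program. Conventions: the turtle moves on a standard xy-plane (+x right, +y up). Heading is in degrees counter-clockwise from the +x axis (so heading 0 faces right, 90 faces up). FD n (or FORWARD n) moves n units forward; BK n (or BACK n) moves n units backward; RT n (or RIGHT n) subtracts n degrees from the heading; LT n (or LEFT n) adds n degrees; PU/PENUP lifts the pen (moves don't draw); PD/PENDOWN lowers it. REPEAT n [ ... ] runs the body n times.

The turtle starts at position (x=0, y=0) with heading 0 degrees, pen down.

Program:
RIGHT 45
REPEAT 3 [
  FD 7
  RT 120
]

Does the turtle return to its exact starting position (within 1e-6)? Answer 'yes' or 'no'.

Answer: yes

Derivation:
Executing turtle program step by step:
Start: pos=(0,0), heading=0, pen down
RT 45: heading 0 -> 315
REPEAT 3 [
  -- iteration 1/3 --
  FD 7: (0,0) -> (4.95,-4.95) [heading=315, draw]
  RT 120: heading 315 -> 195
  -- iteration 2/3 --
  FD 7: (4.95,-4.95) -> (-1.812,-6.761) [heading=195, draw]
  RT 120: heading 195 -> 75
  -- iteration 3/3 --
  FD 7: (-1.812,-6.761) -> (0,0) [heading=75, draw]
  RT 120: heading 75 -> 315
]
Final: pos=(0,0), heading=315, 3 segment(s) drawn

Start position: (0, 0)
Final position: (0, 0)
Distance = 0; < 1e-6 -> CLOSED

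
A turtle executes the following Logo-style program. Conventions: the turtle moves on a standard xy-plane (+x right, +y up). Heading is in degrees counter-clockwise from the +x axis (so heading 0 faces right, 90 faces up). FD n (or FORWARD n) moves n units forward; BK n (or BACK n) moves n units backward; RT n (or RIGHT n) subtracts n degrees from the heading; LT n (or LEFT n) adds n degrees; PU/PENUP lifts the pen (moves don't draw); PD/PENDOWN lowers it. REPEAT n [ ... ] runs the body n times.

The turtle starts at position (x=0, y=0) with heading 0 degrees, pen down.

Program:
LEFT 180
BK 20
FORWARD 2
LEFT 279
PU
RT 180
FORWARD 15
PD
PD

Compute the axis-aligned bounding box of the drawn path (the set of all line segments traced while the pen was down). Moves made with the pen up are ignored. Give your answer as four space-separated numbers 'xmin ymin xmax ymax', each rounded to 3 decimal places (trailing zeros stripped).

Answer: 0 0 20 0

Derivation:
Executing turtle program step by step:
Start: pos=(0,0), heading=0, pen down
LT 180: heading 0 -> 180
BK 20: (0,0) -> (20,0) [heading=180, draw]
FD 2: (20,0) -> (18,0) [heading=180, draw]
LT 279: heading 180 -> 99
PU: pen up
RT 180: heading 99 -> 279
FD 15: (18,0) -> (20.347,-14.815) [heading=279, move]
PD: pen down
PD: pen down
Final: pos=(20.347,-14.815), heading=279, 2 segment(s) drawn

Segment endpoints: x in {0, 18, 20}, y in {0, 0, 0}
xmin=0, ymin=0, xmax=20, ymax=0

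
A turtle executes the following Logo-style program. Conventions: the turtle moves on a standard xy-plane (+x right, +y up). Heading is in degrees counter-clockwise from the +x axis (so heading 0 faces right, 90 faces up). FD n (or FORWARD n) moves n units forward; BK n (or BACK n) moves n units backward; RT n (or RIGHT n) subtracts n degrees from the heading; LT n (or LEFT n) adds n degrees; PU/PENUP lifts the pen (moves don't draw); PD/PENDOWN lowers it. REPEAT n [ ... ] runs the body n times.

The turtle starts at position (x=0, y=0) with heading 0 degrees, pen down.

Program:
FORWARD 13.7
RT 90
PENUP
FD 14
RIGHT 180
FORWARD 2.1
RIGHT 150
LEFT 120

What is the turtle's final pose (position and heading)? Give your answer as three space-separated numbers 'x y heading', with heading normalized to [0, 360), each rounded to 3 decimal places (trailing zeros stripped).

Answer: 13.7 -11.9 60

Derivation:
Executing turtle program step by step:
Start: pos=(0,0), heading=0, pen down
FD 13.7: (0,0) -> (13.7,0) [heading=0, draw]
RT 90: heading 0 -> 270
PU: pen up
FD 14: (13.7,0) -> (13.7,-14) [heading=270, move]
RT 180: heading 270 -> 90
FD 2.1: (13.7,-14) -> (13.7,-11.9) [heading=90, move]
RT 150: heading 90 -> 300
LT 120: heading 300 -> 60
Final: pos=(13.7,-11.9), heading=60, 1 segment(s) drawn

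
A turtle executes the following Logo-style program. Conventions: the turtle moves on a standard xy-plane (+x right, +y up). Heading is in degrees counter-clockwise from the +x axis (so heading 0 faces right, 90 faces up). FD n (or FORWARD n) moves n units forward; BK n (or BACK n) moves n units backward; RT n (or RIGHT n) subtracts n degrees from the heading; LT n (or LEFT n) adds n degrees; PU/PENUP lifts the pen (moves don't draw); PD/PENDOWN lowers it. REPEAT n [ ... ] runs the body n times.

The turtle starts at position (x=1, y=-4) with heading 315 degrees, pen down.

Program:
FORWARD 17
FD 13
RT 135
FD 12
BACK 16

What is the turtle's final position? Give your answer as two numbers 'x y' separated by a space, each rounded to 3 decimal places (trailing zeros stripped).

Answer: 26.213 -25.213

Derivation:
Executing turtle program step by step:
Start: pos=(1,-4), heading=315, pen down
FD 17: (1,-4) -> (13.021,-16.021) [heading=315, draw]
FD 13: (13.021,-16.021) -> (22.213,-25.213) [heading=315, draw]
RT 135: heading 315 -> 180
FD 12: (22.213,-25.213) -> (10.213,-25.213) [heading=180, draw]
BK 16: (10.213,-25.213) -> (26.213,-25.213) [heading=180, draw]
Final: pos=(26.213,-25.213), heading=180, 4 segment(s) drawn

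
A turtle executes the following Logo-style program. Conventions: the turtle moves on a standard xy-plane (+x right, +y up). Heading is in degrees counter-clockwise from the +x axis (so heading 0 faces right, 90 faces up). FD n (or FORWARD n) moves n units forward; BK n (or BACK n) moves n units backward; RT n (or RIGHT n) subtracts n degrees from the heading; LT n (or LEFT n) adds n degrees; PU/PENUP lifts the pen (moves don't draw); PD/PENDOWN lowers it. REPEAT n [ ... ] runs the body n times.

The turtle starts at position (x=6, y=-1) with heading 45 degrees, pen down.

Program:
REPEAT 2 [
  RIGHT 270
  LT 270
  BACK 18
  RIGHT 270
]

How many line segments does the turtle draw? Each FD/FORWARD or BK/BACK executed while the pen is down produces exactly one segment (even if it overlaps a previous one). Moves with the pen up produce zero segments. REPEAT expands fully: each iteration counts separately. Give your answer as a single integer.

Executing turtle program step by step:
Start: pos=(6,-1), heading=45, pen down
REPEAT 2 [
  -- iteration 1/2 --
  RT 270: heading 45 -> 135
  LT 270: heading 135 -> 45
  BK 18: (6,-1) -> (-6.728,-13.728) [heading=45, draw]
  RT 270: heading 45 -> 135
  -- iteration 2/2 --
  RT 270: heading 135 -> 225
  LT 270: heading 225 -> 135
  BK 18: (-6.728,-13.728) -> (6,-26.456) [heading=135, draw]
  RT 270: heading 135 -> 225
]
Final: pos=(6,-26.456), heading=225, 2 segment(s) drawn
Segments drawn: 2

Answer: 2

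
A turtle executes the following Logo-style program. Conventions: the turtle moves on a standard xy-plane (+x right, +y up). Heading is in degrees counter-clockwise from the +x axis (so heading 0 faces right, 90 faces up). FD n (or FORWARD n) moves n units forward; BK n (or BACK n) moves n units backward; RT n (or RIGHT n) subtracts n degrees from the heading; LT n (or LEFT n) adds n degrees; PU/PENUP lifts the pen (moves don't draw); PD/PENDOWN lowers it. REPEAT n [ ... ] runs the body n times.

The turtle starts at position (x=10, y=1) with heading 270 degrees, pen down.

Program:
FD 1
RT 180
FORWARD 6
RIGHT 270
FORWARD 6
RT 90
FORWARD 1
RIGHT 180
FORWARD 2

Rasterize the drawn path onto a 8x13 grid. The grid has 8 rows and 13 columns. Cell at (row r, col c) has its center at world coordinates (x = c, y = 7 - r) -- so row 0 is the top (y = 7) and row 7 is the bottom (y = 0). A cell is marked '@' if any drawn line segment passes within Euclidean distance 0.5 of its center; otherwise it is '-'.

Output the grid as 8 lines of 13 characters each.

Answer: ----@--------
----@@@@@@@--
----@-----@--
----------@--
----------@--
----------@--
----------@--
----------@--

Derivation:
Segment 0: (10,1) -> (10,0)
Segment 1: (10,0) -> (10,6)
Segment 2: (10,6) -> (4,6)
Segment 3: (4,6) -> (4,7)
Segment 4: (4,7) -> (4,5)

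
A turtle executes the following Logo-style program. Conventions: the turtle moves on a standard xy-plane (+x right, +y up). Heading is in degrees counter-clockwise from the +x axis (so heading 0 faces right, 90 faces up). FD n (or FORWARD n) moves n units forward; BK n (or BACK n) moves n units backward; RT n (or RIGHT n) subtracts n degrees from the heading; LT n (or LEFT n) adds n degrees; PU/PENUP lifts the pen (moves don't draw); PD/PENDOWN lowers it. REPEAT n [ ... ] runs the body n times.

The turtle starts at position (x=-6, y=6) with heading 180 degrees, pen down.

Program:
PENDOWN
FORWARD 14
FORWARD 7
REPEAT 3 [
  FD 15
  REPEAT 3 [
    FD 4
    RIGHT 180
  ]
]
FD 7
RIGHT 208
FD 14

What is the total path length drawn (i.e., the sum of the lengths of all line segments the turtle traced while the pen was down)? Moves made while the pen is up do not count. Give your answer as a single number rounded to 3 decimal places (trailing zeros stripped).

Executing turtle program step by step:
Start: pos=(-6,6), heading=180, pen down
PD: pen down
FD 14: (-6,6) -> (-20,6) [heading=180, draw]
FD 7: (-20,6) -> (-27,6) [heading=180, draw]
REPEAT 3 [
  -- iteration 1/3 --
  FD 15: (-27,6) -> (-42,6) [heading=180, draw]
  REPEAT 3 [
    -- iteration 1/3 --
    FD 4: (-42,6) -> (-46,6) [heading=180, draw]
    RT 180: heading 180 -> 0
    -- iteration 2/3 --
    FD 4: (-46,6) -> (-42,6) [heading=0, draw]
    RT 180: heading 0 -> 180
    -- iteration 3/3 --
    FD 4: (-42,6) -> (-46,6) [heading=180, draw]
    RT 180: heading 180 -> 0
  ]
  -- iteration 2/3 --
  FD 15: (-46,6) -> (-31,6) [heading=0, draw]
  REPEAT 3 [
    -- iteration 1/3 --
    FD 4: (-31,6) -> (-27,6) [heading=0, draw]
    RT 180: heading 0 -> 180
    -- iteration 2/3 --
    FD 4: (-27,6) -> (-31,6) [heading=180, draw]
    RT 180: heading 180 -> 0
    -- iteration 3/3 --
    FD 4: (-31,6) -> (-27,6) [heading=0, draw]
    RT 180: heading 0 -> 180
  ]
  -- iteration 3/3 --
  FD 15: (-27,6) -> (-42,6) [heading=180, draw]
  REPEAT 3 [
    -- iteration 1/3 --
    FD 4: (-42,6) -> (-46,6) [heading=180, draw]
    RT 180: heading 180 -> 0
    -- iteration 2/3 --
    FD 4: (-46,6) -> (-42,6) [heading=0, draw]
    RT 180: heading 0 -> 180
    -- iteration 3/3 --
    FD 4: (-42,6) -> (-46,6) [heading=180, draw]
    RT 180: heading 180 -> 0
  ]
]
FD 7: (-46,6) -> (-39,6) [heading=0, draw]
RT 208: heading 0 -> 152
FD 14: (-39,6) -> (-51.361,12.573) [heading=152, draw]
Final: pos=(-51.361,12.573), heading=152, 16 segment(s) drawn

Segment lengths:
  seg 1: (-6,6) -> (-20,6), length = 14
  seg 2: (-20,6) -> (-27,6), length = 7
  seg 3: (-27,6) -> (-42,6), length = 15
  seg 4: (-42,6) -> (-46,6), length = 4
  seg 5: (-46,6) -> (-42,6), length = 4
  seg 6: (-42,6) -> (-46,6), length = 4
  seg 7: (-46,6) -> (-31,6), length = 15
  seg 8: (-31,6) -> (-27,6), length = 4
  seg 9: (-27,6) -> (-31,6), length = 4
  seg 10: (-31,6) -> (-27,6), length = 4
  seg 11: (-27,6) -> (-42,6), length = 15
  seg 12: (-42,6) -> (-46,6), length = 4
  seg 13: (-46,6) -> (-42,6), length = 4
  seg 14: (-42,6) -> (-46,6), length = 4
  seg 15: (-46,6) -> (-39,6), length = 7
  seg 16: (-39,6) -> (-51.361,12.573), length = 14
Total = 123

Answer: 123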